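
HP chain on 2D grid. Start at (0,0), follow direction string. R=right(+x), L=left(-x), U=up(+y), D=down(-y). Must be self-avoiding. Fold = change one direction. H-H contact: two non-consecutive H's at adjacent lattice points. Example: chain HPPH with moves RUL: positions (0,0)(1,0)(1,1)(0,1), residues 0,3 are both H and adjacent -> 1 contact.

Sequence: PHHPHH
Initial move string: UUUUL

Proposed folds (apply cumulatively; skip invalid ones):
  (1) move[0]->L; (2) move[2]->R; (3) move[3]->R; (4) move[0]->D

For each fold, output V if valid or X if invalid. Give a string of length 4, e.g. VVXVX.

Initial: UUUUL -> [(0, 0), (0, 1), (0, 2), (0, 3), (0, 4), (-1, 4)]
Fold 1: move[0]->L => LUUUL VALID
Fold 2: move[2]->R => LURUL VALID
Fold 3: move[3]->R => LURRL INVALID (collision), skipped
Fold 4: move[0]->D => DURUL INVALID (collision), skipped

Answer: VVXX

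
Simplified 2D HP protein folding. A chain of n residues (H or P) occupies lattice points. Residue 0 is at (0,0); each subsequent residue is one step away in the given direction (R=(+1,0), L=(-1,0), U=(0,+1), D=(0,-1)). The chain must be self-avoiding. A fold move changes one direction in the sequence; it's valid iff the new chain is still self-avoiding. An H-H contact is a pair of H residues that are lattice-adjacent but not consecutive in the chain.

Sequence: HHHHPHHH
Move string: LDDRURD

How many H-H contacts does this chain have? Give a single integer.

Positions: [(0, 0), (-1, 0), (-1, -1), (-1, -2), (0, -2), (0, -1), (1, -1), (1, -2)]
H-H contact: residue 0 @(0,0) - residue 5 @(0, -1)
H-H contact: residue 2 @(-1,-1) - residue 5 @(0, -1)

Answer: 2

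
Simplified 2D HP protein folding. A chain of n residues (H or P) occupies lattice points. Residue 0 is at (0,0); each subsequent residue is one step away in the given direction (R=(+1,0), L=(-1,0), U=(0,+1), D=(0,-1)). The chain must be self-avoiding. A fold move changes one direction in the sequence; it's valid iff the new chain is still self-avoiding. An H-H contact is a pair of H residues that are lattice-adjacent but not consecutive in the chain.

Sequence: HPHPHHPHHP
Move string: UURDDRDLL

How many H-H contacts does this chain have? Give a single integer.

Positions: [(0, 0), (0, 1), (0, 2), (1, 2), (1, 1), (1, 0), (2, 0), (2, -1), (1, -1), (0, -1)]
H-H contact: residue 0 @(0,0) - residue 5 @(1, 0)
H-H contact: residue 5 @(1,0) - residue 8 @(1, -1)

Answer: 2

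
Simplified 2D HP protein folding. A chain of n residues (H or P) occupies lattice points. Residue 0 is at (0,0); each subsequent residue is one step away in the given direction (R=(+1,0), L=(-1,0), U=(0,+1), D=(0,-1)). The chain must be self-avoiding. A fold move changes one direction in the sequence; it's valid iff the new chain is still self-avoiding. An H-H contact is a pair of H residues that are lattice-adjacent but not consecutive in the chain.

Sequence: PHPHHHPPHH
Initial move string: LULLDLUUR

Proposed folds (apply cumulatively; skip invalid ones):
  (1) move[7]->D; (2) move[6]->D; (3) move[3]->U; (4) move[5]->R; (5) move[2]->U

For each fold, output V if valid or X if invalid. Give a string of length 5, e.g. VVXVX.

Answer: XXXXV

Derivation:
Initial: LULLDLUUR -> [(0, 0), (-1, 0), (-1, 1), (-2, 1), (-3, 1), (-3, 0), (-4, 0), (-4, 1), (-4, 2), (-3, 2)]
Fold 1: move[7]->D => LULLDLUDR INVALID (collision), skipped
Fold 2: move[6]->D => LULLDLDUR INVALID (collision), skipped
Fold 3: move[3]->U => LULUDLUUR INVALID (collision), skipped
Fold 4: move[5]->R => LULLDRUUR INVALID (collision), skipped
Fold 5: move[2]->U => LUULDLUUR VALID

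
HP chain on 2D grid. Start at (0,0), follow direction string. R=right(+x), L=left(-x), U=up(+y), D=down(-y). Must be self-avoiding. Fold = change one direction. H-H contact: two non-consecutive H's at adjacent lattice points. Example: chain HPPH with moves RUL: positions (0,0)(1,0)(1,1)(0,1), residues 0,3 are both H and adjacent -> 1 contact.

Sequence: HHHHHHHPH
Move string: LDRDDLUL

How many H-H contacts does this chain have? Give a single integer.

Answer: 1

Derivation:
Positions: [(0, 0), (-1, 0), (-1, -1), (0, -1), (0, -2), (0, -3), (-1, -3), (-1, -2), (-2, -2)]
H-H contact: residue 0 @(0,0) - residue 3 @(0, -1)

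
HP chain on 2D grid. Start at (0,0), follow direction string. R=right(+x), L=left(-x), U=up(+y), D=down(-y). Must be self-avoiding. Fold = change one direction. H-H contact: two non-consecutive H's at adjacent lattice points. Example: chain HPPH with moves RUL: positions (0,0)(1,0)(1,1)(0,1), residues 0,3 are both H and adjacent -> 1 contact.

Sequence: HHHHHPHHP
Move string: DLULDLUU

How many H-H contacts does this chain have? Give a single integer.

Positions: [(0, 0), (0, -1), (-1, -1), (-1, 0), (-2, 0), (-2, -1), (-3, -1), (-3, 0), (-3, 1)]
H-H contact: residue 0 @(0,0) - residue 3 @(-1, 0)
H-H contact: residue 4 @(-2,0) - residue 7 @(-3, 0)

Answer: 2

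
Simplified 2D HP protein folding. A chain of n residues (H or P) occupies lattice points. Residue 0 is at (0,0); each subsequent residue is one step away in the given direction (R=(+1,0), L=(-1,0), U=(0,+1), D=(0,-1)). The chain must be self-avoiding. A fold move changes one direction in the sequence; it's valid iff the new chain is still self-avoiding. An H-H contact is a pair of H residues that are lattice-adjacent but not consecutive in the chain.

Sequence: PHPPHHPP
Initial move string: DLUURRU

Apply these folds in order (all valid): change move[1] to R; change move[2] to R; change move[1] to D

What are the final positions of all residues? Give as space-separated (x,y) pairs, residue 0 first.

Initial moves: DLUURRU
Fold: move[1]->R => DRUURRU (positions: [(0, 0), (0, -1), (1, -1), (1, 0), (1, 1), (2, 1), (3, 1), (3, 2)])
Fold: move[2]->R => DRRURRU (positions: [(0, 0), (0, -1), (1, -1), (2, -1), (2, 0), (3, 0), (4, 0), (4, 1)])
Fold: move[1]->D => DDRURRU (positions: [(0, 0), (0, -1), (0, -2), (1, -2), (1, -1), (2, -1), (3, -1), (3, 0)])

Answer: (0,0) (0,-1) (0,-2) (1,-2) (1,-1) (2,-1) (3,-1) (3,0)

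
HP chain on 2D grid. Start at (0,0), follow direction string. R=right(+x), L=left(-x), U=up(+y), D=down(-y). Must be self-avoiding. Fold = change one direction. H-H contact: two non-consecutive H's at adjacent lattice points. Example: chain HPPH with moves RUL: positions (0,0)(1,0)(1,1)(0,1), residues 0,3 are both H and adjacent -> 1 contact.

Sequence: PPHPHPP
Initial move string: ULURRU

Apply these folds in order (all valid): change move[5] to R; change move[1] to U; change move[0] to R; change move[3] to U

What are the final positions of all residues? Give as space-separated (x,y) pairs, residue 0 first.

Initial moves: ULURRU
Fold: move[5]->R => ULURRR (positions: [(0, 0), (0, 1), (-1, 1), (-1, 2), (0, 2), (1, 2), (2, 2)])
Fold: move[1]->U => UUURRR (positions: [(0, 0), (0, 1), (0, 2), (0, 3), (1, 3), (2, 3), (3, 3)])
Fold: move[0]->R => RUURRR (positions: [(0, 0), (1, 0), (1, 1), (1, 2), (2, 2), (3, 2), (4, 2)])
Fold: move[3]->U => RUUURR (positions: [(0, 0), (1, 0), (1, 1), (1, 2), (1, 3), (2, 3), (3, 3)])

Answer: (0,0) (1,0) (1,1) (1,2) (1,3) (2,3) (3,3)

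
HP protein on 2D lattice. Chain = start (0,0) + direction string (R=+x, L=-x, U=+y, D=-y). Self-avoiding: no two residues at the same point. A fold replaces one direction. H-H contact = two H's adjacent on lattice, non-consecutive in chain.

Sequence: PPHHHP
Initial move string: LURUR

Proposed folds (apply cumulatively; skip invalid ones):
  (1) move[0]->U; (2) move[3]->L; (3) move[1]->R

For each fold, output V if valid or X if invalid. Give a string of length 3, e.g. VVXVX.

Initial: LURUR -> [(0, 0), (-1, 0), (-1, 1), (0, 1), (0, 2), (1, 2)]
Fold 1: move[0]->U => UURUR VALID
Fold 2: move[3]->L => UURLR INVALID (collision), skipped
Fold 3: move[1]->R => URRUR VALID

Answer: VXV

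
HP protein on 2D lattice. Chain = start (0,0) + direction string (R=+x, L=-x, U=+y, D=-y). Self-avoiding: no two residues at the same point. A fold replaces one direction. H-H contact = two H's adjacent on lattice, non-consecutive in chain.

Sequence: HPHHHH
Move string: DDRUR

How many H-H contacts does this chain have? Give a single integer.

Answer: 0

Derivation:
Positions: [(0, 0), (0, -1), (0, -2), (1, -2), (1, -1), (2, -1)]
No H-H contacts found.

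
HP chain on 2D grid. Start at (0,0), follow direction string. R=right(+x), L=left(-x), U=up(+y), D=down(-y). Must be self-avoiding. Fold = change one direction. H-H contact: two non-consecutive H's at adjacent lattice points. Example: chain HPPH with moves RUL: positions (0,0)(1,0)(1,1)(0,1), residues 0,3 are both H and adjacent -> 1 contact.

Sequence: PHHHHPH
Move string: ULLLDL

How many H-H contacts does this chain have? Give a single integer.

Answer: 0

Derivation:
Positions: [(0, 0), (0, 1), (-1, 1), (-2, 1), (-3, 1), (-3, 0), (-4, 0)]
No H-H contacts found.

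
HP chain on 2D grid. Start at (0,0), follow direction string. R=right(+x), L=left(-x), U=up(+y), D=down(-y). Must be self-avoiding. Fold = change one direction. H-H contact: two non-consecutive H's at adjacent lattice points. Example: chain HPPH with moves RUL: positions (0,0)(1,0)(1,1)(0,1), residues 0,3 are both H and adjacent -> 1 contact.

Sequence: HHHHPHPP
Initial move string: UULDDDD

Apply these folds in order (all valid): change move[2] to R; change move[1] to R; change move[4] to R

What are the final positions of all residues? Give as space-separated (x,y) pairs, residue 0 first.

Answer: (0,0) (0,1) (1,1) (2,1) (2,0) (3,0) (3,-1) (3,-2)

Derivation:
Initial moves: UULDDDD
Fold: move[2]->R => UURDDDD (positions: [(0, 0), (0, 1), (0, 2), (1, 2), (1, 1), (1, 0), (1, -1), (1, -2)])
Fold: move[1]->R => URRDDDD (positions: [(0, 0), (0, 1), (1, 1), (2, 1), (2, 0), (2, -1), (2, -2), (2, -3)])
Fold: move[4]->R => URRDRDD (positions: [(0, 0), (0, 1), (1, 1), (2, 1), (2, 0), (3, 0), (3, -1), (3, -2)])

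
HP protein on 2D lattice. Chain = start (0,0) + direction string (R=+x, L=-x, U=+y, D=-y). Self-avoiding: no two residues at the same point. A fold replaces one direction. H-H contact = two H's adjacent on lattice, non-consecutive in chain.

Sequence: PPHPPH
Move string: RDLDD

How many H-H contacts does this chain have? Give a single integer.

Answer: 0

Derivation:
Positions: [(0, 0), (1, 0), (1, -1), (0, -1), (0, -2), (0, -3)]
No H-H contacts found.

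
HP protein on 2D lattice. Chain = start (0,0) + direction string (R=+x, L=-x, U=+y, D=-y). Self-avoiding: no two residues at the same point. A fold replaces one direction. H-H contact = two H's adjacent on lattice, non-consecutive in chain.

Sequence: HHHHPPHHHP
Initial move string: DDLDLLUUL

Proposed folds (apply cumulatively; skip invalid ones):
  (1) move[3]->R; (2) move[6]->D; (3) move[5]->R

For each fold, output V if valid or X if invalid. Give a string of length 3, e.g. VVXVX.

Answer: XXX

Derivation:
Initial: DDLDLLUUL -> [(0, 0), (0, -1), (0, -2), (-1, -2), (-1, -3), (-2, -3), (-3, -3), (-3, -2), (-3, -1), (-4, -1)]
Fold 1: move[3]->R => DDLRLLUUL INVALID (collision), skipped
Fold 2: move[6]->D => DDLDLLDUL INVALID (collision), skipped
Fold 3: move[5]->R => DDLDLRUUL INVALID (collision), skipped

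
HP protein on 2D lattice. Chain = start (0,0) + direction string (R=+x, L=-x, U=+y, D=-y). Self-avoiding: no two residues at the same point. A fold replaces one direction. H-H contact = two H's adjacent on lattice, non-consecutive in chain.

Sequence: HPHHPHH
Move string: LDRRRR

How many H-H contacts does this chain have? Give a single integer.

Answer: 1

Derivation:
Positions: [(0, 0), (-1, 0), (-1, -1), (0, -1), (1, -1), (2, -1), (3, -1)]
H-H contact: residue 0 @(0,0) - residue 3 @(0, -1)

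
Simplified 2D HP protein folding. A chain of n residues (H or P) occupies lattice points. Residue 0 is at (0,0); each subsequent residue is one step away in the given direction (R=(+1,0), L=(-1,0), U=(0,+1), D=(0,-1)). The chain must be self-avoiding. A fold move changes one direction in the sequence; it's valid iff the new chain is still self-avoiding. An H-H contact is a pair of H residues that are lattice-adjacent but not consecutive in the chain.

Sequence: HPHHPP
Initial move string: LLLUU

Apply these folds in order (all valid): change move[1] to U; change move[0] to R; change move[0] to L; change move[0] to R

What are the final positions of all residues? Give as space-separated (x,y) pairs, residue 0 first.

Answer: (0,0) (1,0) (1,1) (0,1) (0,2) (0,3)

Derivation:
Initial moves: LLLUU
Fold: move[1]->U => LULUU (positions: [(0, 0), (-1, 0), (-1, 1), (-2, 1), (-2, 2), (-2, 3)])
Fold: move[0]->R => RULUU (positions: [(0, 0), (1, 0), (1, 1), (0, 1), (0, 2), (0, 3)])
Fold: move[0]->L => LULUU (positions: [(0, 0), (-1, 0), (-1, 1), (-2, 1), (-2, 2), (-2, 3)])
Fold: move[0]->R => RULUU (positions: [(0, 0), (1, 0), (1, 1), (0, 1), (0, 2), (0, 3)])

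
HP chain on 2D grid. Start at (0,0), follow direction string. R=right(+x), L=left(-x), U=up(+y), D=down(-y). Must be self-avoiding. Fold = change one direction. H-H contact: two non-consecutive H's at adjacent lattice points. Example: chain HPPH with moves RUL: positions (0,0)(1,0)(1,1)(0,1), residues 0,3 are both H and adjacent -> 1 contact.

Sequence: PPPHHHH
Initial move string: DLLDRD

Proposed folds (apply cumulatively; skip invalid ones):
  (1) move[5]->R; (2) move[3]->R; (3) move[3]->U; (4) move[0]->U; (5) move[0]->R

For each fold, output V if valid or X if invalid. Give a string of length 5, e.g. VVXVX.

Initial: DLLDRD -> [(0, 0), (0, -1), (-1, -1), (-2, -1), (-2, -2), (-1, -2), (-1, -3)]
Fold 1: move[5]->R => DLLDRR VALID
Fold 2: move[3]->R => DLLRRR INVALID (collision), skipped
Fold 3: move[3]->U => DLLURR INVALID (collision), skipped
Fold 4: move[0]->U => ULLDRR INVALID (collision), skipped
Fold 5: move[0]->R => RLLDRR INVALID (collision), skipped

Answer: VXXXX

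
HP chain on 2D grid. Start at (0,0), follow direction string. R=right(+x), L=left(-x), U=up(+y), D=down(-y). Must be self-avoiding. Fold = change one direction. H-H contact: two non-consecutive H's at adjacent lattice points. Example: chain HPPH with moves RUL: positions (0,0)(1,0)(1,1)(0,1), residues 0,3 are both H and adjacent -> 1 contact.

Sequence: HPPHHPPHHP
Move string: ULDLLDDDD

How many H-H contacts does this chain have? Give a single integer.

Positions: [(0, 0), (0, 1), (-1, 1), (-1, 0), (-2, 0), (-3, 0), (-3, -1), (-3, -2), (-3, -3), (-3, -4)]
H-H contact: residue 0 @(0,0) - residue 3 @(-1, 0)

Answer: 1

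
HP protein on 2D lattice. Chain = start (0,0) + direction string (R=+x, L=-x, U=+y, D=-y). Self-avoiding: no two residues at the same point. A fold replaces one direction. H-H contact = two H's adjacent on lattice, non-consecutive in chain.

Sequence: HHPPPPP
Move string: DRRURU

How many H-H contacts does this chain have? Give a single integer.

Positions: [(0, 0), (0, -1), (1, -1), (2, -1), (2, 0), (3, 0), (3, 1)]
No H-H contacts found.

Answer: 0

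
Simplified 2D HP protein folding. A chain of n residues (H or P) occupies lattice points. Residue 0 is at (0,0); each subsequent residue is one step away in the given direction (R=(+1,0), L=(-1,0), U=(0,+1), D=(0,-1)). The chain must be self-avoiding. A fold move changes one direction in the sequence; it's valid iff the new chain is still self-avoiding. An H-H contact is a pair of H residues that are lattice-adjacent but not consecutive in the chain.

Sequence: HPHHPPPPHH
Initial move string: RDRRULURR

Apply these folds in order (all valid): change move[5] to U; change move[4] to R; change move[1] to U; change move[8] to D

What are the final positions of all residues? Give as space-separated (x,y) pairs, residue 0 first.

Initial moves: RDRRULURR
Fold: move[5]->U => RDRRUUURR (positions: [(0, 0), (1, 0), (1, -1), (2, -1), (3, -1), (3, 0), (3, 1), (3, 2), (4, 2), (5, 2)])
Fold: move[4]->R => RDRRRUURR (positions: [(0, 0), (1, 0), (1, -1), (2, -1), (3, -1), (4, -1), (4, 0), (4, 1), (5, 1), (6, 1)])
Fold: move[1]->U => RURRRUURR (positions: [(0, 0), (1, 0), (1, 1), (2, 1), (3, 1), (4, 1), (4, 2), (4, 3), (5, 3), (6, 3)])
Fold: move[8]->D => RURRRUURD (positions: [(0, 0), (1, 0), (1, 1), (2, 1), (3, 1), (4, 1), (4, 2), (4, 3), (5, 3), (5, 2)])

Answer: (0,0) (1,0) (1,1) (2,1) (3,1) (4,1) (4,2) (4,3) (5,3) (5,2)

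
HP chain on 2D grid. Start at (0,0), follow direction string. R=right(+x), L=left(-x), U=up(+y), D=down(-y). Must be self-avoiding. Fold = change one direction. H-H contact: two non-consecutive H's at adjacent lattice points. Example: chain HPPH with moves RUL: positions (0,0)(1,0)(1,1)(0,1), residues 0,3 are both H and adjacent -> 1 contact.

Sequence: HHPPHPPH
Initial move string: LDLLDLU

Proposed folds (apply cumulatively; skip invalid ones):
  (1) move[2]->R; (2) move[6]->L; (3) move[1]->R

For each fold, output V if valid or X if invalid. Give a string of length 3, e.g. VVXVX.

Initial: LDLLDLU -> [(0, 0), (-1, 0), (-1, -1), (-2, -1), (-3, -1), (-3, -2), (-4, -2), (-4, -1)]
Fold 1: move[2]->R => LDRLDLU INVALID (collision), skipped
Fold 2: move[6]->L => LDLLDLL VALID
Fold 3: move[1]->R => LRLLDLL INVALID (collision), skipped

Answer: XVX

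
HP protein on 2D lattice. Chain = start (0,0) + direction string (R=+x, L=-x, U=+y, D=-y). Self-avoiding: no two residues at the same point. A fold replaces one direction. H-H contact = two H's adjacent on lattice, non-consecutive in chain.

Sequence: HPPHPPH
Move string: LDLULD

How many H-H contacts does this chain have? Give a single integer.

Positions: [(0, 0), (-1, 0), (-1, -1), (-2, -1), (-2, 0), (-3, 0), (-3, -1)]
H-H contact: residue 3 @(-2,-1) - residue 6 @(-3, -1)

Answer: 1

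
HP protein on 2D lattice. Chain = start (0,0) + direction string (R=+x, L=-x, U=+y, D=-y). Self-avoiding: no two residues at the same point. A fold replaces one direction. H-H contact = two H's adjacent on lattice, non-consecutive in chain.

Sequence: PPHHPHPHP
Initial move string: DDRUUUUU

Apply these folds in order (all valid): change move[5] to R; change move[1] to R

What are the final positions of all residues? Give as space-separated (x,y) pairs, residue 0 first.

Initial moves: DDRUUUUU
Fold: move[5]->R => DDRUURUU (positions: [(0, 0), (0, -1), (0, -2), (1, -2), (1, -1), (1, 0), (2, 0), (2, 1), (2, 2)])
Fold: move[1]->R => DRRUURUU (positions: [(0, 0), (0, -1), (1, -1), (2, -1), (2, 0), (2, 1), (3, 1), (3, 2), (3, 3)])

Answer: (0,0) (0,-1) (1,-1) (2,-1) (2,0) (2,1) (3,1) (3,2) (3,3)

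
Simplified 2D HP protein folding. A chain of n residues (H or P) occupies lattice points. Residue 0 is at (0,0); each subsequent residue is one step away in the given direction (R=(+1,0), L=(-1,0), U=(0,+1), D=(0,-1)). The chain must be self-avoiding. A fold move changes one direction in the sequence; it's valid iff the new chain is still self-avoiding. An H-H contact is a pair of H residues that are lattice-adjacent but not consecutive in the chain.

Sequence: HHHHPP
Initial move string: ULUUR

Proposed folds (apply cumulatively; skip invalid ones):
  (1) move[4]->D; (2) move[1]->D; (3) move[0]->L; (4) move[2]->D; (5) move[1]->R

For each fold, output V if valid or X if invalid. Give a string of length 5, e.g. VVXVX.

Answer: XXVXX

Derivation:
Initial: ULUUR -> [(0, 0), (0, 1), (-1, 1), (-1, 2), (-1, 3), (0, 3)]
Fold 1: move[4]->D => ULUUD INVALID (collision), skipped
Fold 2: move[1]->D => UDUUR INVALID (collision), skipped
Fold 3: move[0]->L => LLUUR VALID
Fold 4: move[2]->D => LLDUR INVALID (collision), skipped
Fold 5: move[1]->R => LRUUR INVALID (collision), skipped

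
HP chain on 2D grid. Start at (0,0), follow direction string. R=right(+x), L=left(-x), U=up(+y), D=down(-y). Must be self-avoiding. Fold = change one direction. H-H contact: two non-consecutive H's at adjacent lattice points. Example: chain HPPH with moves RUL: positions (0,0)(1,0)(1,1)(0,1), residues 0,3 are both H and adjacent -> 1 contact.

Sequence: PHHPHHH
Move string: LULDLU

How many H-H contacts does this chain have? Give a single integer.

Answer: 1

Derivation:
Positions: [(0, 0), (-1, 0), (-1, 1), (-2, 1), (-2, 0), (-3, 0), (-3, 1)]
H-H contact: residue 1 @(-1,0) - residue 4 @(-2, 0)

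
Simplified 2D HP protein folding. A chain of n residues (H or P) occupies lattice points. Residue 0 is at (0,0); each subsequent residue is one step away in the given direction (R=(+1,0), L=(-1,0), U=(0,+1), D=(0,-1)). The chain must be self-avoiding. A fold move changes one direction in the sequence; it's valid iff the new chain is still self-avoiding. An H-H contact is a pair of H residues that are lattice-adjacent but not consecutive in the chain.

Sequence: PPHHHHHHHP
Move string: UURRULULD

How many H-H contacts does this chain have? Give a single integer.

Answer: 1

Derivation:
Positions: [(0, 0), (0, 1), (0, 2), (1, 2), (2, 2), (2, 3), (1, 3), (1, 4), (0, 4), (0, 3)]
H-H contact: residue 3 @(1,2) - residue 6 @(1, 3)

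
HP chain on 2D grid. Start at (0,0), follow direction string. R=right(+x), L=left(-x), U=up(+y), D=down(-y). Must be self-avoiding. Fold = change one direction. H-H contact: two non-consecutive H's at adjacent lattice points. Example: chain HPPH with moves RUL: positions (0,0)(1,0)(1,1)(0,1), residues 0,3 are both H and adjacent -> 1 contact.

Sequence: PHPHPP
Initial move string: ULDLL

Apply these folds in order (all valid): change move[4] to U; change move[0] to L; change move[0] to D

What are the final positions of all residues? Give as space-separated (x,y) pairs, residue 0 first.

Answer: (0,0) (0,-1) (-1,-1) (-1,-2) (-2,-2) (-2,-1)

Derivation:
Initial moves: ULDLL
Fold: move[4]->U => ULDLU (positions: [(0, 0), (0, 1), (-1, 1), (-1, 0), (-2, 0), (-2, 1)])
Fold: move[0]->L => LLDLU (positions: [(0, 0), (-1, 0), (-2, 0), (-2, -1), (-3, -1), (-3, 0)])
Fold: move[0]->D => DLDLU (positions: [(0, 0), (0, -1), (-1, -1), (-1, -2), (-2, -2), (-2, -1)])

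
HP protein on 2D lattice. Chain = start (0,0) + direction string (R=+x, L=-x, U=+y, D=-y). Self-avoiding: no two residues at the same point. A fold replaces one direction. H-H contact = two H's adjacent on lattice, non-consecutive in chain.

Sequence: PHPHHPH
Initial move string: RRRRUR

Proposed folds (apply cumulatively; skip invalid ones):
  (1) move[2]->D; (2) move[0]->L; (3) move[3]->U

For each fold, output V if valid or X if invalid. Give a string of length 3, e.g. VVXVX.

Answer: VXX

Derivation:
Initial: RRRRUR -> [(0, 0), (1, 0), (2, 0), (3, 0), (4, 0), (4, 1), (5, 1)]
Fold 1: move[2]->D => RRDRUR VALID
Fold 2: move[0]->L => LRDRUR INVALID (collision), skipped
Fold 3: move[3]->U => RRDUUR INVALID (collision), skipped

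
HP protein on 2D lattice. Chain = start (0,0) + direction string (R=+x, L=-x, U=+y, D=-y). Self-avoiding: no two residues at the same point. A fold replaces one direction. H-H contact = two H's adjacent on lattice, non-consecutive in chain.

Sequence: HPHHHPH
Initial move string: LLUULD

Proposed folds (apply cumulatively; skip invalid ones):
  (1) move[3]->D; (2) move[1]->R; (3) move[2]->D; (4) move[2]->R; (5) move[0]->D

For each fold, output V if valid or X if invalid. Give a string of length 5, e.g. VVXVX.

Answer: XXXXV

Derivation:
Initial: LLUULD -> [(0, 0), (-1, 0), (-2, 0), (-2, 1), (-2, 2), (-3, 2), (-3, 1)]
Fold 1: move[3]->D => LLUDLD INVALID (collision), skipped
Fold 2: move[1]->R => LRUULD INVALID (collision), skipped
Fold 3: move[2]->D => LLDULD INVALID (collision), skipped
Fold 4: move[2]->R => LLRULD INVALID (collision), skipped
Fold 5: move[0]->D => DLUULD VALID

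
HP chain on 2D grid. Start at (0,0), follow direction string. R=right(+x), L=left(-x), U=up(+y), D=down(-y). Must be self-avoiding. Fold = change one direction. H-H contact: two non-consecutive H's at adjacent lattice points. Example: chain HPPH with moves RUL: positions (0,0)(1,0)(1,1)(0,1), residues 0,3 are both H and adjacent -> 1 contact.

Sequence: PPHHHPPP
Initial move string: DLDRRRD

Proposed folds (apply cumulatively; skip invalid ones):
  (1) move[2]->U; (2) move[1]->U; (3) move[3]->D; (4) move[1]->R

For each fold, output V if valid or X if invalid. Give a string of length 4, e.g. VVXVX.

Initial: DLDRRRD -> [(0, 0), (0, -1), (-1, -1), (-1, -2), (0, -2), (1, -2), (2, -2), (2, -3)]
Fold 1: move[2]->U => DLURRRD INVALID (collision), skipped
Fold 2: move[1]->U => DUDRRRD INVALID (collision), skipped
Fold 3: move[3]->D => DLDDRRD VALID
Fold 4: move[1]->R => DRDDRRD VALID

Answer: XXVV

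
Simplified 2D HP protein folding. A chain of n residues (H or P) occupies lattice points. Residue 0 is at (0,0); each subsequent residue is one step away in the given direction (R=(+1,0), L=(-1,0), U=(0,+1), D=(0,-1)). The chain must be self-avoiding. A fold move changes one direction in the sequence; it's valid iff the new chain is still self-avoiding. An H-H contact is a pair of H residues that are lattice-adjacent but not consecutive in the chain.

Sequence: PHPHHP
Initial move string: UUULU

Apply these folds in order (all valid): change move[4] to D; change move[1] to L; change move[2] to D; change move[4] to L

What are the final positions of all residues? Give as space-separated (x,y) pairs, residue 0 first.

Initial moves: UUULU
Fold: move[4]->D => UUULD (positions: [(0, 0), (0, 1), (0, 2), (0, 3), (-1, 3), (-1, 2)])
Fold: move[1]->L => ULULD (positions: [(0, 0), (0, 1), (-1, 1), (-1, 2), (-2, 2), (-2, 1)])
Fold: move[2]->D => ULDLD (positions: [(0, 0), (0, 1), (-1, 1), (-1, 0), (-2, 0), (-2, -1)])
Fold: move[4]->L => ULDLL (positions: [(0, 0), (0, 1), (-1, 1), (-1, 0), (-2, 0), (-3, 0)])

Answer: (0,0) (0,1) (-1,1) (-1,0) (-2,0) (-3,0)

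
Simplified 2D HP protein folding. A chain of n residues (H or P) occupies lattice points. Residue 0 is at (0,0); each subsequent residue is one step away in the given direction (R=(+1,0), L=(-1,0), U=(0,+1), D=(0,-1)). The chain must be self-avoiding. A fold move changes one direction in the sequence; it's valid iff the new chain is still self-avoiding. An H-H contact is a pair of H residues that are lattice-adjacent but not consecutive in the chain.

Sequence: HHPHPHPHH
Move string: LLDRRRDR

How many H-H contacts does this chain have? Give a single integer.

Answer: 1

Derivation:
Positions: [(0, 0), (-1, 0), (-2, 0), (-2, -1), (-1, -1), (0, -1), (1, -1), (1, -2), (2, -2)]
H-H contact: residue 0 @(0,0) - residue 5 @(0, -1)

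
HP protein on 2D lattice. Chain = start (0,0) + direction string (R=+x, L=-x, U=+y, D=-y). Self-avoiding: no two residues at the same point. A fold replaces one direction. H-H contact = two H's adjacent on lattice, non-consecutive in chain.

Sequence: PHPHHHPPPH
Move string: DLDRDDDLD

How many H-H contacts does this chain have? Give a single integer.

Positions: [(0, 0), (0, -1), (-1, -1), (-1, -2), (0, -2), (0, -3), (0, -4), (0, -5), (-1, -5), (-1, -6)]
H-H contact: residue 1 @(0,-1) - residue 4 @(0, -2)

Answer: 1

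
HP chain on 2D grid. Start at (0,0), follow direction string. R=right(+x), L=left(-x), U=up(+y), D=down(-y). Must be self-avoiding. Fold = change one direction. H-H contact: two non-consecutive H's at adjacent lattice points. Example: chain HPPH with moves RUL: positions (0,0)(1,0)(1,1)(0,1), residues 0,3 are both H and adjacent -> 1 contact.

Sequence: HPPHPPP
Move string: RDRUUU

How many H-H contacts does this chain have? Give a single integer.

Answer: 0

Derivation:
Positions: [(0, 0), (1, 0), (1, -1), (2, -1), (2, 0), (2, 1), (2, 2)]
No H-H contacts found.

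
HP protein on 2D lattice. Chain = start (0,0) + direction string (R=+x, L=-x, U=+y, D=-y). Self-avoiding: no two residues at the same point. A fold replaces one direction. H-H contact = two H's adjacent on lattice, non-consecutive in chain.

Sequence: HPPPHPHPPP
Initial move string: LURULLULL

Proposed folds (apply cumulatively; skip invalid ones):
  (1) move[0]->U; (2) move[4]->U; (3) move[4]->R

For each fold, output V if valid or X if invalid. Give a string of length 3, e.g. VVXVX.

Initial: LURULLULL -> [(0, 0), (-1, 0), (-1, 1), (0, 1), (0, 2), (-1, 2), (-2, 2), (-2, 3), (-3, 3), (-4, 3)]
Fold 1: move[0]->U => UURULLULL VALID
Fold 2: move[4]->U => UURUULULL VALID
Fold 3: move[4]->R => UURURLULL INVALID (collision), skipped

Answer: VVX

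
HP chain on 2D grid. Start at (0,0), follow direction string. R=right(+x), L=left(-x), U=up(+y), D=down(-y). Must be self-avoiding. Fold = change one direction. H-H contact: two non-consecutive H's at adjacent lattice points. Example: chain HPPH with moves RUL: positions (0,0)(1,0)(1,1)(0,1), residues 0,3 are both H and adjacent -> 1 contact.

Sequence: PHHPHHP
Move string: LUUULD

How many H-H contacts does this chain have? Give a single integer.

Positions: [(0, 0), (-1, 0), (-1, 1), (-1, 2), (-1, 3), (-2, 3), (-2, 2)]
No H-H contacts found.

Answer: 0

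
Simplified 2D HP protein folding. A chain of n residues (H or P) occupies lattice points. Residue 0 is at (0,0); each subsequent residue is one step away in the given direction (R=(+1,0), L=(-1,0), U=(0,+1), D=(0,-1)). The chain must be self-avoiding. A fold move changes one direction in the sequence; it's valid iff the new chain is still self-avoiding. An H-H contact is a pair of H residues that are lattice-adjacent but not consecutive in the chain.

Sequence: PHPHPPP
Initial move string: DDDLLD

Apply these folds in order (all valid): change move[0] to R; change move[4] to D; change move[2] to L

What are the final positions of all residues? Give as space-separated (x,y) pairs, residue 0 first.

Answer: (0,0) (1,0) (1,-1) (0,-1) (-1,-1) (-1,-2) (-1,-3)

Derivation:
Initial moves: DDDLLD
Fold: move[0]->R => RDDLLD (positions: [(0, 0), (1, 0), (1, -1), (1, -2), (0, -2), (-1, -2), (-1, -3)])
Fold: move[4]->D => RDDLDD (positions: [(0, 0), (1, 0), (1, -1), (1, -2), (0, -2), (0, -3), (0, -4)])
Fold: move[2]->L => RDLLDD (positions: [(0, 0), (1, 0), (1, -1), (0, -1), (-1, -1), (-1, -2), (-1, -3)])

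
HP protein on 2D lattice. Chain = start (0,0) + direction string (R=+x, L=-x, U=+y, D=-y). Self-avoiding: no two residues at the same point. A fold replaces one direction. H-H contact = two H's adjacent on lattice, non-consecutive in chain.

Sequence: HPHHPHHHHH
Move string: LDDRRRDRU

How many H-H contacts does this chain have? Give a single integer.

Answer: 1

Derivation:
Positions: [(0, 0), (-1, 0), (-1, -1), (-1, -2), (0, -2), (1, -2), (2, -2), (2, -3), (3, -3), (3, -2)]
H-H contact: residue 6 @(2,-2) - residue 9 @(3, -2)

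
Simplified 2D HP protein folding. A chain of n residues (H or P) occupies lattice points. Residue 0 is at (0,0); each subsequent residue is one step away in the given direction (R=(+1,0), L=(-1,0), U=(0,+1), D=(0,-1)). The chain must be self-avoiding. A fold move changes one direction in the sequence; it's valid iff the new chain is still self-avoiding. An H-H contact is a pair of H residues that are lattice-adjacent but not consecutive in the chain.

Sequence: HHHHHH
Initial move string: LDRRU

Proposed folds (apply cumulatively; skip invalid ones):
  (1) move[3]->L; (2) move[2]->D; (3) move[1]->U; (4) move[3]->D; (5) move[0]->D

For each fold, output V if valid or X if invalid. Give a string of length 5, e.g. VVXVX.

Answer: XVXXV

Derivation:
Initial: LDRRU -> [(0, 0), (-1, 0), (-1, -1), (0, -1), (1, -1), (1, 0)]
Fold 1: move[3]->L => LDRLU INVALID (collision), skipped
Fold 2: move[2]->D => LDDRU VALID
Fold 3: move[1]->U => LUDRU INVALID (collision), skipped
Fold 4: move[3]->D => LDDDU INVALID (collision), skipped
Fold 5: move[0]->D => DDDRU VALID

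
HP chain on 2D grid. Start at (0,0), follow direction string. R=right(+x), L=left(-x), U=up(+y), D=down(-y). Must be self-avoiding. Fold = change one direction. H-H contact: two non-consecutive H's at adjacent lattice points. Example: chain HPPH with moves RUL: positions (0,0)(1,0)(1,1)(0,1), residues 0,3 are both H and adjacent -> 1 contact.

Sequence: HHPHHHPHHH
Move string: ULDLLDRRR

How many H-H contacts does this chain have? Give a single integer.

Answer: 4

Derivation:
Positions: [(0, 0), (0, 1), (-1, 1), (-1, 0), (-2, 0), (-3, 0), (-3, -1), (-2, -1), (-1, -1), (0, -1)]
H-H contact: residue 0 @(0,0) - residue 3 @(-1, 0)
H-H contact: residue 0 @(0,0) - residue 9 @(0, -1)
H-H contact: residue 3 @(-1,0) - residue 8 @(-1, -1)
H-H contact: residue 4 @(-2,0) - residue 7 @(-2, -1)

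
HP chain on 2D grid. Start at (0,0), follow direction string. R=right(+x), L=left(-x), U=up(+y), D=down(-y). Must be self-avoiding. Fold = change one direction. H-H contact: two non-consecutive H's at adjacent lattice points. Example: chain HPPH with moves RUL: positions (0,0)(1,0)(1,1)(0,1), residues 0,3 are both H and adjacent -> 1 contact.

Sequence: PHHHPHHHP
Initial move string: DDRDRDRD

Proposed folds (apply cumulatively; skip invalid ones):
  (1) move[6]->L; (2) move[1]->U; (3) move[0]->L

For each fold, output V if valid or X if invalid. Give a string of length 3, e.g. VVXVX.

Initial: DDRDRDRD -> [(0, 0), (0, -1), (0, -2), (1, -2), (1, -3), (2, -3), (2, -4), (3, -4), (3, -5)]
Fold 1: move[6]->L => DDRDRDLD VALID
Fold 2: move[1]->U => DURDRDLD INVALID (collision), skipped
Fold 3: move[0]->L => LDRDRDLD VALID

Answer: VXV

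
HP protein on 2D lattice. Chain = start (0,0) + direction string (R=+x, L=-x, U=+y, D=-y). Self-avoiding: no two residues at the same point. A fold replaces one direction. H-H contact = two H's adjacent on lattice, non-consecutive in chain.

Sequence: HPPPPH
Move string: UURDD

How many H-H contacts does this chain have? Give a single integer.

Positions: [(0, 0), (0, 1), (0, 2), (1, 2), (1, 1), (1, 0)]
H-H contact: residue 0 @(0,0) - residue 5 @(1, 0)

Answer: 1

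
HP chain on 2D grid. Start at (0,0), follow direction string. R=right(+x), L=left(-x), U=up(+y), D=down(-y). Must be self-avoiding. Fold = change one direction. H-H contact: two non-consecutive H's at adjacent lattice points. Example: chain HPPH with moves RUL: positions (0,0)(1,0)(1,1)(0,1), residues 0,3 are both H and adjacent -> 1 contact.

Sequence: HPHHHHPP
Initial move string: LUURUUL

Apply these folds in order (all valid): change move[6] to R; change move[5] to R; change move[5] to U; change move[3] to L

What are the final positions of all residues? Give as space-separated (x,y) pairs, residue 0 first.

Answer: (0,0) (-1,0) (-1,1) (-1,2) (-2,2) (-2,3) (-2,4) (-1,4)

Derivation:
Initial moves: LUURUUL
Fold: move[6]->R => LUURUUR (positions: [(0, 0), (-1, 0), (-1, 1), (-1, 2), (0, 2), (0, 3), (0, 4), (1, 4)])
Fold: move[5]->R => LUURURR (positions: [(0, 0), (-1, 0), (-1, 1), (-1, 2), (0, 2), (0, 3), (1, 3), (2, 3)])
Fold: move[5]->U => LUURUUR (positions: [(0, 0), (-1, 0), (-1, 1), (-1, 2), (0, 2), (0, 3), (0, 4), (1, 4)])
Fold: move[3]->L => LUULUUR (positions: [(0, 0), (-1, 0), (-1, 1), (-1, 2), (-2, 2), (-2, 3), (-2, 4), (-1, 4)])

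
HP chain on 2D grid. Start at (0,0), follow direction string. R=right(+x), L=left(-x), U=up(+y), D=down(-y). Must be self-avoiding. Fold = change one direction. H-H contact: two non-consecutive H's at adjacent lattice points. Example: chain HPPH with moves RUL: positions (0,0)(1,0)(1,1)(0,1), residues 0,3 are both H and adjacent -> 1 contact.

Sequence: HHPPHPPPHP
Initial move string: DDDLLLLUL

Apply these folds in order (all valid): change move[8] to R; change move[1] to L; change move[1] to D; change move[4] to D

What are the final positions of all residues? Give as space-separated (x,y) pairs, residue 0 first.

Initial moves: DDDLLLLUL
Fold: move[8]->R => DDDLLLLUR (positions: [(0, 0), (0, -1), (0, -2), (0, -3), (-1, -3), (-2, -3), (-3, -3), (-4, -3), (-4, -2), (-3, -2)])
Fold: move[1]->L => DLDLLLLUR (positions: [(0, 0), (0, -1), (-1, -1), (-1, -2), (-2, -2), (-3, -2), (-4, -2), (-5, -2), (-5, -1), (-4, -1)])
Fold: move[1]->D => DDDLLLLUR (positions: [(0, 0), (0, -1), (0, -2), (0, -3), (-1, -3), (-2, -3), (-3, -3), (-4, -3), (-4, -2), (-3, -2)])
Fold: move[4]->D => DDDLDLLUR (positions: [(0, 0), (0, -1), (0, -2), (0, -3), (-1, -3), (-1, -4), (-2, -4), (-3, -4), (-3, -3), (-2, -3)])

Answer: (0,0) (0,-1) (0,-2) (0,-3) (-1,-3) (-1,-4) (-2,-4) (-3,-4) (-3,-3) (-2,-3)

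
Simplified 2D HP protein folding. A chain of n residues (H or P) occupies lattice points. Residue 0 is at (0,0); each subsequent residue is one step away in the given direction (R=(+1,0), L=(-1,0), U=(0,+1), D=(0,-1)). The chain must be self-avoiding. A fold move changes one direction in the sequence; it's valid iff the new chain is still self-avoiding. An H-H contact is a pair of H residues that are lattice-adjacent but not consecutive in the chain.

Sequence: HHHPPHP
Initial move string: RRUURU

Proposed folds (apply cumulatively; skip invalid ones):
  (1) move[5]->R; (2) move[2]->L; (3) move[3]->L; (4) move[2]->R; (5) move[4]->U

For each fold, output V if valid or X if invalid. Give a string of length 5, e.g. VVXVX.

Answer: VXXVV

Derivation:
Initial: RRUURU -> [(0, 0), (1, 0), (2, 0), (2, 1), (2, 2), (3, 2), (3, 3)]
Fold 1: move[5]->R => RRUURR VALID
Fold 2: move[2]->L => RRLURR INVALID (collision), skipped
Fold 3: move[3]->L => RRULRR INVALID (collision), skipped
Fold 4: move[2]->R => RRRURR VALID
Fold 5: move[4]->U => RRRUUR VALID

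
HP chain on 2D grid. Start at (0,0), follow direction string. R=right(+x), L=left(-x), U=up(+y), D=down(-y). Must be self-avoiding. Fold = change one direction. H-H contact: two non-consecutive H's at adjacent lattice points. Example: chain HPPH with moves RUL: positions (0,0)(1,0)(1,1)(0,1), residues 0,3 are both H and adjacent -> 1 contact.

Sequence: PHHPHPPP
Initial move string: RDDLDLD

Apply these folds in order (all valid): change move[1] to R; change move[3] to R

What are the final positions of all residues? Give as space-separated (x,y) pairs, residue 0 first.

Initial moves: RDDLDLD
Fold: move[1]->R => RRDLDLD (positions: [(0, 0), (1, 0), (2, 0), (2, -1), (1, -1), (1, -2), (0, -2), (0, -3)])
Fold: move[3]->R => RRDRDLD (positions: [(0, 0), (1, 0), (2, 0), (2, -1), (3, -1), (3, -2), (2, -2), (2, -3)])

Answer: (0,0) (1,0) (2,0) (2,-1) (3,-1) (3,-2) (2,-2) (2,-3)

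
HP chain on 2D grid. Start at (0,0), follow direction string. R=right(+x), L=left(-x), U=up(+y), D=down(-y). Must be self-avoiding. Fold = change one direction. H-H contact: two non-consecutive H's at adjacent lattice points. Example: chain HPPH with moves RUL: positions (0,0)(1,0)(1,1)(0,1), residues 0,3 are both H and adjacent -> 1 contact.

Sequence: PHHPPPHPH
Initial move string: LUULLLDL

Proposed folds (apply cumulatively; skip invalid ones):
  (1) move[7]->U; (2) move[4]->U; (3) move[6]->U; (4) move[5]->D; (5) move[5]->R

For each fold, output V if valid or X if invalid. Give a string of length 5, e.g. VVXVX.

Initial: LUULLLDL -> [(0, 0), (-1, 0), (-1, 1), (-1, 2), (-2, 2), (-3, 2), (-4, 2), (-4, 1), (-5, 1)]
Fold 1: move[7]->U => LUULLLDU INVALID (collision), skipped
Fold 2: move[4]->U => LUULULDL VALID
Fold 3: move[6]->U => LUULULUL VALID
Fold 4: move[5]->D => LUULUDUL INVALID (collision), skipped
Fold 5: move[5]->R => LUULURUL VALID

Answer: XVVXV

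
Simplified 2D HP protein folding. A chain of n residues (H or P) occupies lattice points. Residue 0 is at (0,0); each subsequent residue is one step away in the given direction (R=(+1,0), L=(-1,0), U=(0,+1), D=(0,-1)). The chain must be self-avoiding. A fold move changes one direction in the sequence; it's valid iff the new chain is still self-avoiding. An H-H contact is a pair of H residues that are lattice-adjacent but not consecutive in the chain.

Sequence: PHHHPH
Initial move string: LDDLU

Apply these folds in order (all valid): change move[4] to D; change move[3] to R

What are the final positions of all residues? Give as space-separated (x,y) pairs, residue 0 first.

Initial moves: LDDLU
Fold: move[4]->D => LDDLD (positions: [(0, 0), (-1, 0), (-1, -1), (-1, -2), (-2, -2), (-2, -3)])
Fold: move[3]->R => LDDRD (positions: [(0, 0), (-1, 0), (-1, -1), (-1, -2), (0, -2), (0, -3)])

Answer: (0,0) (-1,0) (-1,-1) (-1,-2) (0,-2) (0,-3)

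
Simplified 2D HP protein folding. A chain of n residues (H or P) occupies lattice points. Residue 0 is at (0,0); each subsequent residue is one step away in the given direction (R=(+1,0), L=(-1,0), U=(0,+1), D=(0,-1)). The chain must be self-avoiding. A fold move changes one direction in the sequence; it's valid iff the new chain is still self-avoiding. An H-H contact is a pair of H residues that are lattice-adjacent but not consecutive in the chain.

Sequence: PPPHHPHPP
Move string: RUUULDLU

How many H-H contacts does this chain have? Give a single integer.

Positions: [(0, 0), (1, 0), (1, 1), (1, 2), (1, 3), (0, 3), (0, 2), (-1, 2), (-1, 3)]
H-H contact: residue 3 @(1,2) - residue 6 @(0, 2)

Answer: 1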